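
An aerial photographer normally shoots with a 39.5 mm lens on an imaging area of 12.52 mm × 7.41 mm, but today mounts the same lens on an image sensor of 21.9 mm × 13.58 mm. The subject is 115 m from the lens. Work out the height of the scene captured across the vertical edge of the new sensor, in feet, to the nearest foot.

The focal length stays 39.5 mm; the relevant sensor dimension is now h = 13.58 mm. Object distance dₒ = 115 m = 115000 mm.
Thin-lens field height W = h·(dₒ − f)/f = 13.58 × (115000 − 39.5)/39.5 ≈ 39523.129 mm = 39523.129/304.8 ft = 129.669 ft.

130 ft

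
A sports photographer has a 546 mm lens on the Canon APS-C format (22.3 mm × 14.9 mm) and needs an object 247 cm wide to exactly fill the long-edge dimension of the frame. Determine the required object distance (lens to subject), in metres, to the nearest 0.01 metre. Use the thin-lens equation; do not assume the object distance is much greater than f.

61.02 m

W: 247 cm = 2470 mm.
Magnification m = w/W = dᵢ/dₒ; combined with 1/f = 1/dₒ + 1/dᵢ this gives dₒ = f·(1 + W/w).
dₒ = 546 mm × (1 + 2470/22.3) = 546 × 111.7623 ≈ 61022.233 mm = 61.0222 m.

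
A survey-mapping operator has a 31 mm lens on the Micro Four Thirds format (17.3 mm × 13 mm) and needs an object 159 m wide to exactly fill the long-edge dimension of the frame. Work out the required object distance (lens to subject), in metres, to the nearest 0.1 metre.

284.9 m

W: 159 m = 159000 mm.
Magnification m = w/W = dᵢ/dₒ; combined with 1/f = 1/dₒ + 1/dᵢ this gives dₒ = f·(1 + W/w).
dₒ = 31 mm × (1 + 159000/17.3) = 31 × 9191.7514 ≈ 284944.295 mm = 284.944 m.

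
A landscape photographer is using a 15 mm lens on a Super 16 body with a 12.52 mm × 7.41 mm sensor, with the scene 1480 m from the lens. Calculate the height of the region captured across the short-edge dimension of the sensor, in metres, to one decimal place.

731.1 m

dₒ: 1480 m = 1.48e+06 mm.
Similar triangles through the lens centre give W/dₒ = h/dᵢ; with 1/f = 1/dₒ + 1/dᵢ this gives W = h·(dₒ − f)/f.
W = 7.41 mm × (1.48e+06 − 15) / 15 = 7.41 × 98665.6667 ≈ 731112.590 mm = 731.113 m.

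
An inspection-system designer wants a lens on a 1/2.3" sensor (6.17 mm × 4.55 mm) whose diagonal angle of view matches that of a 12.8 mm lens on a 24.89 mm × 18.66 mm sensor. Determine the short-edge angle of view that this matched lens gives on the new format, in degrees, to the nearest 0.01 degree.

Sensor diagonal = √(24.89² + 18.66²) = √967.7077 ≈ 31.1080 mm.
Sensor diagonal = √(6.17² + 4.55²) = √58.7714 ≈ 7.6663 mm.
Equal diagonal AOV ⇒ f₂ = f₁ · 7.6663/31.1080 = 12.8 × 0.24644 ≈ 3.1544 mm.
Short-edge AOV on the new format = 2·arctan(4.55 / (2 × 3.1544)) = 2·arctan(0.72121) ≈ 71.5989°.

71.60°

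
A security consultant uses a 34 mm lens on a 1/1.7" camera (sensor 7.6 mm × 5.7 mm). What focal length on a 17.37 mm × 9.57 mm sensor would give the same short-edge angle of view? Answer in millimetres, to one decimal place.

Equal angle of view means equal height/f ratio, so f₂ = f₁ · (height₂/height₁) = 34 × 9.57/5.7.
f₂ = 34 × 1.67895 ≈ 57.084 mm.

57.1 mm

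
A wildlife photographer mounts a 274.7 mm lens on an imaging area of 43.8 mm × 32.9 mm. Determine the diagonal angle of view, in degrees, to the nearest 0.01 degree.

Sensor diagonal = √(43.8² + 32.9²) = √3000.8500 ≈ 54.7800 mm.
Angle of view α = 2·arctan(d/2f) with d = 54.7800 mm and f = 274.7 mm.
d/2f = 0.09971; arctan(0.09971) ≈ 5.6941°, so α ≈ 11.3881°.

11.39°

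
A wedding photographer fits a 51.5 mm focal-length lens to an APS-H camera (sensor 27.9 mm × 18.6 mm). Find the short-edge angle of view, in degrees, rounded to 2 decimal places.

Angle of view α = 2·arctan(h/2f) with h = 18.6 mm and f = 51.5 mm.
h/2f = 0.18058; arctan(0.18058) ≈ 10.2363°, so α ≈ 20.4726°.

20.47°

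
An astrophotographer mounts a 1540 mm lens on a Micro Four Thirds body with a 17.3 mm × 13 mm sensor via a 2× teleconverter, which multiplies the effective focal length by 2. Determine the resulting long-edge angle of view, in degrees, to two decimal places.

0.32°

Effective focal length f = 1540 × 2 = 3080 mm.
α = 2·arctan(17.3 / (2 × 3080)) = 2·arctan(0.00281) ≈ 0.3218°.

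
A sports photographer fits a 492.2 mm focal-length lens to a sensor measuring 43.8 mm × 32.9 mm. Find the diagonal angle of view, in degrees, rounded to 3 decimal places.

Sensor diagonal = √(43.8² + 32.9²) = √3000.8500 ≈ 54.7800 mm.
Angle of view α = 2·arctan(d/2f) with d = 54.7800 mm and f = 492.2 mm.
d/2f = 0.05565; arctan(0.05565) ≈ 3.1851°, so α ≈ 6.3702°.

6.370°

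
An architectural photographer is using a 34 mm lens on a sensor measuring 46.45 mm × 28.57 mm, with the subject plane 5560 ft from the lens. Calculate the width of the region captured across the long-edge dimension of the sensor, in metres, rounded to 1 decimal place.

dₒ: 5560 ft × 304.8 mm/ft = 1694687.95 mm.
Similar triangles through the lens centre give W/dₒ = w/dᵢ; with 1/f = 1/dₒ + 1/dᵢ this gives W = w·(dₒ − f)/f.
W = 46.45 mm × (1.69469e+06 − 34) / 34 = 46.45 × 49842.7631 ≈ 2315196.347 mm = 2315.2 m.

2315.2 m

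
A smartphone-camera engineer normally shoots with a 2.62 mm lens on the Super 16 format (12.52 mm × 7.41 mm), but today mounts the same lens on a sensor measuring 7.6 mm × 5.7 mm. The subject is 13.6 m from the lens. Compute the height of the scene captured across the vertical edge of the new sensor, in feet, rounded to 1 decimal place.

97.1 ft

The focal length stays 2.62 mm; the relevant sensor dimension is now h = 5.7 mm. Object distance dₒ = 13.6 m = 13600 mm.
Thin-lens field height W = h·(dₒ − f)/f = 5.7 × (13600 − 2.62)/2.62 ≈ 29582.086 mm = 29582.086/304.8 ft = 97.0541 ft.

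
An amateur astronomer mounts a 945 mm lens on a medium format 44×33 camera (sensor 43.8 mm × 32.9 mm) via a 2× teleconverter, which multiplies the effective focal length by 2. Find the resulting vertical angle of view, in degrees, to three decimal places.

0.997°

Effective focal length f = 945 × 2 = 1890 mm.
α = 2·arctan(32.9 / (2 × 1890)) = 2·arctan(0.00870) ≈ 0.9973°.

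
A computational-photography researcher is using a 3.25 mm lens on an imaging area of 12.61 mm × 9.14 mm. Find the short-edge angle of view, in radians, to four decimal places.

1.9052 rad

Angle of view α = 2·arctan(h/2f) with h = 9.14 mm and f = 3.25 mm.
h/2f = 1.40615; arctan(1.40615) ≈ 0.9526 rad, so α ≈ 1.9052 rad.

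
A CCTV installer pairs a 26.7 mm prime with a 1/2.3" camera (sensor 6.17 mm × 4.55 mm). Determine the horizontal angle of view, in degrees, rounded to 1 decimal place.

13.2°

Angle of view α = 2·arctan(w/2f) with w = 6.17 mm and f = 26.7 mm.
w/2f = 0.11554; arctan(0.11554) ≈ 6.5909°, so α ≈ 13.1818°.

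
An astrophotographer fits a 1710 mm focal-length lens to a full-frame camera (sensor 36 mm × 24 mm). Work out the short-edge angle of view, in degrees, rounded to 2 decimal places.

Angle of view α = 2·arctan(h/2f) with h = 24 mm and f = 1710 mm.
h/2f = 0.00702; arctan(0.00702) ≈ 0.4021°, so α ≈ 0.8041°.

0.80°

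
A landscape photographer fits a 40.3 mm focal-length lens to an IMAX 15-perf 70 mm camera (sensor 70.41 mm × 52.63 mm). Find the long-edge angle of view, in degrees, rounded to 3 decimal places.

82.279°

Angle of view α = 2·arctan(w/2f) with w = 70.41 mm and f = 40.3 mm.
w/2f = 0.87357; arctan(0.87357) ≈ 41.1396°, so α ≈ 82.2792°.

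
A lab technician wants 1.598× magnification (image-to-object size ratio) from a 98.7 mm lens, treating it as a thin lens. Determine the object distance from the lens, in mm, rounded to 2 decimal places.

160.46 mm

With m = dᵢ/dₒ and 1/f = 1/dₒ + 1/dᵢ, substituting dᵢ = m·dₒ gives 1/f = (1 + 1/m)/dₒ, hence dₒ = f·(1 + 1/m).
dₒ = 98.7 × (1 + 1/1.598) = 98.7 × 1.62578 ≈ 160.465 mm.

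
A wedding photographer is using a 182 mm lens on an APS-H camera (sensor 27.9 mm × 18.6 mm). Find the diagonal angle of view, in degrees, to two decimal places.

10.53°

Sensor diagonal = √(27.9² + 18.6²) = √1124.3700 ≈ 33.5316 mm.
Angle of view α = 2·arctan(d/2f) with d = 33.5316 mm and f = 182 mm.
d/2f = 0.09212; arctan(0.09212) ≈ 5.2632°, so α ≈ 10.5264°.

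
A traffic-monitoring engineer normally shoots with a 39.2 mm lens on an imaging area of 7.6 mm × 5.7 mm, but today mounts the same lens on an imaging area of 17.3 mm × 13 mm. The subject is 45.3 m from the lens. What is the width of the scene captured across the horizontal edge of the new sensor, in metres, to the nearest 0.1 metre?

20.0 m

The focal length stays 39.2 mm; the relevant sensor dimension is now w = 17.3 mm. Object distance dₒ = 45.3 m = 45300 mm.
Thin-lens field width W = w·(dₒ − f)/f = 17.3 × (45300 − 39.2)/39.2 ≈ 19974.792 mm = 19.9748 m.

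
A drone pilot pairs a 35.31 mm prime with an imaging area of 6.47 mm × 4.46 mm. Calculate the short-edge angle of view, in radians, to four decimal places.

Angle of view α = 2·arctan(h/2f) with h = 4.46 mm and f = 35.31 mm.
h/2f = 0.06315; arctan(0.06315) ≈ 0.0631 rad, so α ≈ 0.1261 rad.

0.1261 rad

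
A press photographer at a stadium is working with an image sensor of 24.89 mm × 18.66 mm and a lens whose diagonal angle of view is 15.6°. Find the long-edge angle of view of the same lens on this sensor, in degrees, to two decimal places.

Sensor diagonal = √(24.89² + 18.66²) = √967.7077 ≈ 31.1080 mm.
From the diagonal AOV: f = 31.1080 / (2·tan(7.8°)) = 31.1080 / 0.27397 ≈ 113.5470 mm.
Long-edge AOV = 2·arctan(24.89 / (2 × 113.5470)) = 2·arctan(0.10960) ≈ 12.5096°.

12.51°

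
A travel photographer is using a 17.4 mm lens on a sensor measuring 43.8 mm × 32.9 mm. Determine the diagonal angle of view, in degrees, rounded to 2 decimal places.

Sensor diagonal = √(43.8² + 32.9²) = √3000.8500 ≈ 54.7800 mm.
Angle of view α = 2·arctan(d/2f) with d = 54.7800 mm and f = 17.4 mm.
d/2f = 1.57414; arctan(1.57414) ≈ 57.5735°, so α ≈ 115.1470°.

115.15°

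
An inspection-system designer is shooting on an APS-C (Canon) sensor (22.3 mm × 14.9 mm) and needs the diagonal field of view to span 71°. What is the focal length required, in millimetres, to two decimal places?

18.80 mm

Sensor diagonal = √(22.3² + 14.9²) = √719.3000 ≈ 26.8198 mm.
From α = 2·arctan(d/2f) we get f = d / (2·tan(α/2)).
With d = 26.8198 mm and α/2 = 35.5°, tan(α/2) ≈ 0.71329, so f ≈ 26.8198 / 1.42659 ≈ 18.8000 mm.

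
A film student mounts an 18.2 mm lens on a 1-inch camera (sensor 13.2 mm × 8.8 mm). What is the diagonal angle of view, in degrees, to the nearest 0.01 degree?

47.10°

Sensor diagonal = √(13.2² + 8.8²) = √251.6800 ≈ 15.8644 mm.
Angle of view α = 2·arctan(d/2f) with d = 15.8644 mm and f = 18.2 mm.
d/2f = 0.43584; arctan(0.43584) ≈ 23.5493°, so α ≈ 47.0986°.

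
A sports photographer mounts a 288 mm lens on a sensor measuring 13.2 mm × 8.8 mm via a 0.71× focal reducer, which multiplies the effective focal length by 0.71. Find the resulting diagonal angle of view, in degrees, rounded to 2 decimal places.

4.44°

Effective focal length f = 288 × 0.71 = 204.48 mm.
Sensor diagonal = √(13.2² + 8.8²) = √251.6800 ≈ 15.8644 mm.
α = 2·arctan(15.864 / (2 × 204.48)) = 2·arctan(0.03879) ≈ 4.4430°.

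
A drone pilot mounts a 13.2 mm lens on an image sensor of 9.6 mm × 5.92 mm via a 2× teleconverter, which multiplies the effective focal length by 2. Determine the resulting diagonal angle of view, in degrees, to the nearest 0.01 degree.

24.12°

Effective focal length f = 13.2 × 2 = 26.4 mm.
Sensor diagonal = √(9.6² + 5.92²) = √127.2064 ≈ 11.2786 mm.
α = 2·arctan(11.279 / (2 × 26.4)) = 2·arctan(0.21361) ≈ 24.1154°.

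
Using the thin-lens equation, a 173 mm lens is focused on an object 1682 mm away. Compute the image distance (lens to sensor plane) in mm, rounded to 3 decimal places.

192.834 mm

1/dᵢ = 1/f − 1/dₒ = 1/173 − 1/1682 = 0.0051858 mm⁻¹.
dᵢ = 1/0.0051858 ≈ 192.8337 mm.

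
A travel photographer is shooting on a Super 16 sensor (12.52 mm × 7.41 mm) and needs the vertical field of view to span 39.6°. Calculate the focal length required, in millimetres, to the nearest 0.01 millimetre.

From α = 2·arctan(h/2f) we get f = h / (2·tan(α/2)).
With h = 7.41 mm and α/2 = 19.8°, tan(α/2) ≈ 0.36002, so f ≈ 7.41 / 0.72004 ≈ 10.2910 mm.

10.29 mm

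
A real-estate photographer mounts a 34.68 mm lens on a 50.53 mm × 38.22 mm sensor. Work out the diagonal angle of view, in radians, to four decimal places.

Sensor diagonal = √(50.53² + 38.22²) = √4014.0493 ≈ 63.3565 mm.
Angle of view α = 2·arctan(d/2f) with d = 63.3565 mm and f = 34.68 mm.
d/2f = 0.91344; arctan(0.91344) ≈ 0.7402 rad, so α ≈ 1.4804 rad.

1.4804 rad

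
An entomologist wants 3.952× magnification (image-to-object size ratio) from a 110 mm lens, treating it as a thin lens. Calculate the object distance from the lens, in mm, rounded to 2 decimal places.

137.83 mm

With m = dᵢ/dₒ and 1/f = 1/dₒ + 1/dᵢ, substituting dᵢ = m·dₒ gives 1/f = (1 + 1/m)/dₒ, hence dₒ = f·(1 + 1/m).
dₒ = 110 × (1 + 1/3.952) = 110 × 1.25304 ≈ 137.834 mm.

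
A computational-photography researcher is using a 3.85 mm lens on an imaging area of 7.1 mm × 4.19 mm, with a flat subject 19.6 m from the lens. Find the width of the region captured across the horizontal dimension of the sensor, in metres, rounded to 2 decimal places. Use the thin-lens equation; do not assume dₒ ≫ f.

36.14 m

dₒ: 19.6 m = 19600 mm.
Similar triangles through the lens centre give W/dₒ = w/dᵢ; with 1/f = 1/dₒ + 1/dᵢ this gives W = w·(dₒ − f)/f.
W = 7.1 mm × (19600 − 3.85) / 3.85 = 7.1 × 5089.9091 ≈ 36138.355 mm = 36.1384 m.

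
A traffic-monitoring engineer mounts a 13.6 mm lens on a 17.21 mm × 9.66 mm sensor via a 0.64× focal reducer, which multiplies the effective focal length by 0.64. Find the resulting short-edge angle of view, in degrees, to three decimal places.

Effective focal length f = 13.6 × 0.64 = 8.704 mm.
α = 2·arctan(9.66 / (2 × 8.704)) = 2·arctan(0.55492) ≈ 58.0533°.

58.053°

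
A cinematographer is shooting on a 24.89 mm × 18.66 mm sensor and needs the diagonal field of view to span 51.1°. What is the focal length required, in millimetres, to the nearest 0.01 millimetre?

32.54 mm

Sensor diagonal = √(24.89² + 18.66²) = √967.7077 ≈ 31.1080 mm.
From α = 2·arctan(d/2f) we get f = d / (2·tan(α/2)).
With d = 31.1080 mm and α/2 = 25.55°, tan(α/2) ≈ 0.47805, so f ≈ 31.1080 / 0.95609 ≈ 32.5365 mm.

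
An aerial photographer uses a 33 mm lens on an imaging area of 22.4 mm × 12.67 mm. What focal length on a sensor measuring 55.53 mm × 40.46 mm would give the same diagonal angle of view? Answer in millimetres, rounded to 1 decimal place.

Sensor diagonal = √(22.4² + 12.67²) = √662.2889 ≈ 25.7350 mm.
Sensor diagonal = √(55.53² + 40.46²) = √4720.5925 ≈ 68.7066 mm.
Equal angle of view means equal diagonal/f ratio, so f₂ = f₁ · (diagonal₂/diagonal₁) = 33 × 68.7066/25.7350.
f₂ = 33 × 2.66977 ≈ 88.103 mm.

88.1 mm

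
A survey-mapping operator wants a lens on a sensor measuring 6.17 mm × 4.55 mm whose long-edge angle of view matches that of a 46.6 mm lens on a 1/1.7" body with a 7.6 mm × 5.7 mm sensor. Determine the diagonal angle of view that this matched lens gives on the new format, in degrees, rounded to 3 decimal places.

11.571°

Equal long-edge AOV ⇒ f₂ = f₁ · 6.17/7.6 = 46.6 × 0.81184 ≈ 37.8318 mm.
Sensor diagonal = √(6.17² + 4.55²) = √58.7714 ≈ 7.6663 mm.
Diagonal AOV on the new format = 2·arctan(7.6663 / (2 × 37.8318)) = 2·arctan(0.10132) ≈ 11.5709°.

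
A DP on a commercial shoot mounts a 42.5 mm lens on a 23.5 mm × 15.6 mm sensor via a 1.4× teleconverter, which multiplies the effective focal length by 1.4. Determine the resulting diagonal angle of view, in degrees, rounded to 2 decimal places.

Effective focal length f = 42.5 × 1.4 = 59.5 mm.
Sensor diagonal = √(23.5² + 15.6²) = √795.6100 ≈ 28.2066 mm.
α = 2·arctan(28.207 / (2 × 59.5)) = 2·arctan(0.23703) ≈ 26.6694°.

26.67°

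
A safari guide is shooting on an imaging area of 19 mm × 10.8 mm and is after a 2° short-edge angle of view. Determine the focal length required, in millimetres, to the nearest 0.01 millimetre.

From α = 2·arctan(h/2f) we get f = h / (2·tan(α/2)).
With h = 10.8 mm and α/2 = 1°, tan(α/2) ≈ 0.01746, so f ≈ 10.8 / 0.03491 ≈ 309.3658 mm.

309.37 mm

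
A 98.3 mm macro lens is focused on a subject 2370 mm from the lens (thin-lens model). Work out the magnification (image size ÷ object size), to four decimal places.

0.0433×

Thin lens: 1/f = 1/dₒ + 1/dᵢ → 1/dᵢ = 1/98.3 − 1/2370 = 0.0097510 mm⁻¹, so dᵢ ≈ 102.5536 mm.
Magnification m = dᵢ/dₒ = 102.5536/2370 ≈ 0.04327.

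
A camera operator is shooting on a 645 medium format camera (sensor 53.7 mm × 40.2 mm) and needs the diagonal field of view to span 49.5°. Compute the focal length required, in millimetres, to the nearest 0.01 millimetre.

72.75 mm

Sensor diagonal = √(53.7² + 40.2²) = √4499.7300 ≈ 67.0800 mm.
From α = 2·arctan(d/2f) we get f = d / (2·tan(α/2)).
With d = 67.0800 mm and α/2 = 24.75°, tan(α/2) ≈ 0.46101, so f ≈ 67.0800 / 0.92201 ≈ 72.7539 mm.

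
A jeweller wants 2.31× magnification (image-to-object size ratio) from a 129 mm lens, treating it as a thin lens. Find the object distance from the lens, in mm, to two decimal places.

With m = dᵢ/dₒ and 1/f = 1/dₒ + 1/dᵢ, substituting dᵢ = m·dₒ gives 1/f = (1 + 1/m)/dₒ, hence dₒ = f·(1 + 1/m).
dₒ = 129 × (1 + 1/2.31) = 129 × 1.43290 ≈ 184.844 mm.

184.84 mm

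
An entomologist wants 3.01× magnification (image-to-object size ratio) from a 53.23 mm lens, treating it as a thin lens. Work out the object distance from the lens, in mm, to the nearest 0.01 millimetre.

With m = dᵢ/dₒ and 1/f = 1/dₒ + 1/dᵢ, substituting dᵢ = m·dₒ gives 1/f = (1 + 1/m)/dₒ, hence dₒ = f·(1 + 1/m).
dₒ = 53.23 × (1 + 1/3.01) = 53.23 × 1.33223 ≈ 70.914 mm.

70.91 mm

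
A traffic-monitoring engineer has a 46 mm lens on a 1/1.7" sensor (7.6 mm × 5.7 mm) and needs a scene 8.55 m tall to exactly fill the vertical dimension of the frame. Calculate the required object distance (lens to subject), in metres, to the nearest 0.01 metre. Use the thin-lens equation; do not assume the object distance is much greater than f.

W: 8.55 m = 8550 mm.
Magnification m = h/W = dᵢ/dₒ; combined with 1/f = 1/dₒ + 1/dᵢ this gives dₒ = f·(1 + W/h).
dₒ = 46 mm × (1 + 8550/5.7) = 46 × 1501.0000 ≈ 69046.000 mm = 69.046 m.

69.05 m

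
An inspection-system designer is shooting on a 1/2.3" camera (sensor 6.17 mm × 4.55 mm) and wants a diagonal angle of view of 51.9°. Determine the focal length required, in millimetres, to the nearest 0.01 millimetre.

Sensor diagonal = √(6.17² + 4.55²) = √58.7714 ≈ 7.6663 mm.
From α = 2·arctan(d/2f) we get f = d / (2·tan(α/2)).
With d = 7.6663 mm and α/2 = 25.95°, tan(α/2) ≈ 0.48665, so f ≈ 7.6663 / 0.97331 ≈ 7.8765 mm.

7.88 mm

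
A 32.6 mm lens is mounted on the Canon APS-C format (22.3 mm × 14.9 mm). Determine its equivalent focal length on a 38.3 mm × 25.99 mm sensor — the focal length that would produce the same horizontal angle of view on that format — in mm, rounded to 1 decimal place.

Equal angle of view means equal width/f ratio, so f₂ = f₁ · (width₂/width₁) = 32.6 × 38.3/22.3.
f₂ = 32.6 × 1.71749 ≈ 55.990 mm.

56.0 mm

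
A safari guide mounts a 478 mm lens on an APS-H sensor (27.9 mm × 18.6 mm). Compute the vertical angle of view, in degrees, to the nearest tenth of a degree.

Angle of view α = 2·arctan(h/2f) with h = 18.6 mm and f = 478 mm.
h/2f = 0.01946; arctan(0.01946) ≈ 1.1146°, so α ≈ 2.2292°.

2.2°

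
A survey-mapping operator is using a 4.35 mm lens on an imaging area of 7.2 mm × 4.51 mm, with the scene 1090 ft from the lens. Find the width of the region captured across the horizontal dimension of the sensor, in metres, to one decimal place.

dₒ: 1090 ft × 304.8 mm/ft = 332231.99 mm.
Similar triangles through the lens centre give W/dₒ = w/dᵢ; with 1/f = 1/dₒ + 1/dᵢ this gives W = w·(dₒ − f)/f.
W = 7.2 mm × (332232 − 4.35) / 4.35 = 7.2 × 76374.1700 ≈ 549894.024 mm = 549.894 m.

549.9 m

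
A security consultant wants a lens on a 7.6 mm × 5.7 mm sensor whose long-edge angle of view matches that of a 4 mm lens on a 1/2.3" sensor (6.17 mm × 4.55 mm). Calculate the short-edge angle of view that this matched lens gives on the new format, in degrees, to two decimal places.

Equal long-edge AOV ⇒ f₂ = f₁ · 7.6/6.17 = 4 × 1.23177 ≈ 4.9271 mm.
Short-edge AOV on the new format = 2·arctan(5.7 / (2 × 4.9271)) = 2·arctan(0.57844) ≈ 60.0934°.

60.09°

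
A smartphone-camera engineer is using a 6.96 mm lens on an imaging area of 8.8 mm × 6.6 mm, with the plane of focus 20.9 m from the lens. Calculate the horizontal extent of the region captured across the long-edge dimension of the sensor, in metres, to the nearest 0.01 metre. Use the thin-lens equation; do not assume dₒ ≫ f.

26.42 m

dₒ: 20.9 m = 20900 mm.
Similar triangles through the lens centre give W/dₒ = w/dᵢ; with 1/f = 1/dₒ + 1/dᵢ this gives W = w·(dₒ − f)/f.
W = 8.8 mm × (20900 − 6.96) / 6.96 = 8.8 × 3001.8736 ≈ 26416.487 mm = 26.4165 m.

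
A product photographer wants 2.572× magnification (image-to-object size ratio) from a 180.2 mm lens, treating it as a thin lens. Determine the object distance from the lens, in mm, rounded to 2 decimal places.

250.26 mm

With m = dᵢ/dₒ and 1/f = 1/dₒ + 1/dᵢ, substituting dᵢ = m·dₒ gives 1/f = (1 + 1/m)/dₒ, hence dₒ = f·(1 + 1/m).
dₒ = 180.2 × (1 + 1/2.572) = 180.2 × 1.38880 ≈ 250.262 mm.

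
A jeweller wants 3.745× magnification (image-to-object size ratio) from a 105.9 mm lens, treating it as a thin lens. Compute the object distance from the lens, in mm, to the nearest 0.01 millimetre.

With m = dᵢ/dₒ and 1/f = 1/dₒ + 1/dᵢ, substituting dᵢ = m·dₒ gives 1/f = (1 + 1/m)/dₒ, hence dₒ = f·(1 + 1/m).
dₒ = 105.9 × (1 + 1/3.745) = 105.9 × 1.26702 ≈ 134.178 mm.

134.18 mm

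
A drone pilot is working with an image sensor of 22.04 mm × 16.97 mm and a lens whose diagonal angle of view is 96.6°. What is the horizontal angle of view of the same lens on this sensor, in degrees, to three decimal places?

Sensor diagonal = √(22.04² + 16.97²) = √773.7425 ≈ 27.8162 mm.
From the diagonal AOV: f = 27.8162 / (2·tan(48.3°)) = 27.8162 / 2.24475 ≈ 12.3917 mm.
Horizontal AOV = 2·arctan(22.04 / (2 × 12.3917)) = 2·arctan(0.88931) ≈ 83.2938°.

83.294°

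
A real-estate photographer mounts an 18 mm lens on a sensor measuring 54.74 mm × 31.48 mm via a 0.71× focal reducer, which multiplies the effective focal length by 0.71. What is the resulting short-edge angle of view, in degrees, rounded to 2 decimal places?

101.85°

Effective focal length f = 18 × 0.71 = 12.78 mm.
α = 2·arctan(31.48 / (2 × 12.78)) = 2·arctan(1.23161) ≈ 101.8507°.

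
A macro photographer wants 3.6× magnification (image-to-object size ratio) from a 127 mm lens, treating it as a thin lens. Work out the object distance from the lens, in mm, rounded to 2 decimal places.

With m = dᵢ/dₒ and 1/f = 1/dₒ + 1/dᵢ, substituting dᵢ = m·dₒ gives 1/f = (1 + 1/m)/dₒ, hence dₒ = f·(1 + 1/m).
dₒ = 127 × (1 + 1/3.6) = 127 × 1.27778 ≈ 162.278 mm.

162.28 mm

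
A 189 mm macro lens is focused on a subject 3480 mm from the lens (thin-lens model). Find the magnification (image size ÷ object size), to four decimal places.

Thin lens: 1/f = 1/dₒ + 1/dᵢ → 1/dᵢ = 1/189 − 1/3480 = 0.0050036 mm⁻¹, so dᵢ ≈ 199.8541 mm.
Magnification m = dᵢ/dₒ = 199.8541/3480 ≈ 0.05743.

0.0574×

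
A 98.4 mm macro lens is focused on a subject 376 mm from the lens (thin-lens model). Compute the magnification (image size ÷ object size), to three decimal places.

Thin lens: 1/f = 1/dₒ + 1/dᵢ → 1/dᵢ = 1/98.4 − 1/376 = 0.0075030 mm⁻¹, so dᵢ ≈ 133.2795 mm.
Magnification m = dᵢ/dₒ = 133.2795/376 ≈ 0.35447.

0.354×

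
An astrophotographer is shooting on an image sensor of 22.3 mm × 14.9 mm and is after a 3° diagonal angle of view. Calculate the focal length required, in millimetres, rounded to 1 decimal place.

512.1 mm

Sensor diagonal = √(22.3² + 14.9²) = √719.3000 ≈ 26.8198 mm.
From α = 2·arctan(d/2f) we get f = d / (2·tan(α/2)).
With d = 26.8198 mm and α/2 = 1.5°, tan(α/2) ≈ 0.02619, so f ≈ 26.8198 / 0.05237 ≈ 512.1028 mm.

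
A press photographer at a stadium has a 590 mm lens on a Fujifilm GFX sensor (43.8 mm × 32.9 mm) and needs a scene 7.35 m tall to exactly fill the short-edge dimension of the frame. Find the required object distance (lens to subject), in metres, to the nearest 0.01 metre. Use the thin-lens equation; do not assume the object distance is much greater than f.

132.40 m

W: 7.35 m = 7350 mm.
Magnification m = h/W = dᵢ/dₒ; combined with 1/f = 1/dₒ + 1/dᵢ this gives dₒ = f·(1 + W/h).
dₒ = 590 mm × (1 + 7350/32.9) = 590 × 224.4043 ≈ 132398.511 mm = 132.399 m.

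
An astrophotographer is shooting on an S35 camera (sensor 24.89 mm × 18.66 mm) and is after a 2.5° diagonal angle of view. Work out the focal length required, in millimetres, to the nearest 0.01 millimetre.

712.83 mm

Sensor diagonal = √(24.89² + 18.66²) = √967.7077 ≈ 31.1080 mm.
From α = 2·arctan(d/2f) we get f = d / (2·tan(α/2)).
With d = 31.1080 mm and α/2 = 1.25°, tan(α/2) ≈ 0.02182, so f ≈ 31.1080 / 0.04364 ≈ 712.8297 mm.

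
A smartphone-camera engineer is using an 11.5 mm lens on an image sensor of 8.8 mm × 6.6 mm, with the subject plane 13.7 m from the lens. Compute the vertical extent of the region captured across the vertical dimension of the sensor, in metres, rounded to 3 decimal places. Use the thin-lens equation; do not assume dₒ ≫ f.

7.856 m

dₒ: 13.7 m = 13700 mm.
Similar triangles through the lens centre give W/dₒ = h/dᵢ; with 1/f = 1/dₒ + 1/dᵢ this gives W = h·(dₒ − f)/f.
W = 6.6 mm × (13700 − 11.5) / 11.5 = 6.6 × 1190.3043 ≈ 7856.009 mm = 7.85601 m.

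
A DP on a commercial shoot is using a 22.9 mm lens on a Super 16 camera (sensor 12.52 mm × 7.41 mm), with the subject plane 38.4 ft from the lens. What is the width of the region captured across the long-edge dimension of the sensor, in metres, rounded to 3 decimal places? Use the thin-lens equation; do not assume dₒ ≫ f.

dₒ: 38.4 ft × 304.8 mm/ft = 11704.32 mm.
Similar triangles through the lens centre give W/dₒ = w/dᵢ; with 1/f = 1/dₒ + 1/dᵢ this gives W = w·(dₒ − f)/f.
W = 12.52 mm × (11704.3 − 22.9) / 22.9 = 12.52 × 510.1057 ≈ 6386.523 mm = 6.38652 m.

6.387 m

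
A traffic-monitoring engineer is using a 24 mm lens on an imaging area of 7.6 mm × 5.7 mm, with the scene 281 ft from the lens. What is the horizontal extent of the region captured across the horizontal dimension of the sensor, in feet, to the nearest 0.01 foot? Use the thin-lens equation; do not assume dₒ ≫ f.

88.96 ft

dₒ: 281 ft × 304.8 mm/ft = 85648.80 mm.
Similar triangles through the lens centre give W/dₒ = w/dᵢ; with 1/f = 1/dₒ + 1/dᵢ this gives W = w·(dₒ − f)/f.
W = 7.6 mm × (85648.8 − 24) / 24 = 7.6 × 3567.6999 ≈ 27114.519 mm = 27114.519/304.8 ft = 88.9584 ft.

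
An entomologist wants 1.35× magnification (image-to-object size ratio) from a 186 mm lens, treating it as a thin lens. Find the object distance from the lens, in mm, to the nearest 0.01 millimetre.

With m = dᵢ/dₒ and 1/f = 1/dₒ + 1/dᵢ, substituting dᵢ = m·dₒ gives 1/f = (1 + 1/m)/dₒ, hence dₒ = f·(1 + 1/m).
dₒ = 186 × (1 + 1/1.35) = 186 × 1.74074 ≈ 323.778 mm.

323.78 mm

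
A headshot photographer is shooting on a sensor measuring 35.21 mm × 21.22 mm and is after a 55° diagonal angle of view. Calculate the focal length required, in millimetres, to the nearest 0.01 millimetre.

39.49 mm

Sensor diagonal = √(35.21² + 21.22²) = √1690.0325 ≈ 41.1100 mm.
From α = 2·arctan(d/2f) we get f = d / (2·tan(α/2)).
With d = 41.1100 mm and α/2 = 27.5°, tan(α/2) ≈ 0.52057, so f ≈ 41.1100 / 1.04113 ≈ 39.4858 mm.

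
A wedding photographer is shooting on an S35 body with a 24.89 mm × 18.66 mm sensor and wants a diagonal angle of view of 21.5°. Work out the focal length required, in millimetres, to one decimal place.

81.9 mm

Sensor diagonal = √(24.89² + 18.66²) = √967.7077 ≈ 31.1080 mm.
From α = 2·arctan(d/2f) we get f = d / (2·tan(α/2)).
With d = 31.1080 mm and α/2 = 10.75°, tan(α/2) ≈ 0.18986, so f ≈ 31.1080 / 0.37971 ≈ 81.9253 mm.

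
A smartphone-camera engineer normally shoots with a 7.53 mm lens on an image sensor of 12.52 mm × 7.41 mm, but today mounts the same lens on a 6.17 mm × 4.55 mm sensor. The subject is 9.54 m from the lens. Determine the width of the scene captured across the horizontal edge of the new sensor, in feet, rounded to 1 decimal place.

The focal length stays 7.53 mm; the relevant sensor dimension is now w = 6.17 mm. Object distance dₒ = 9.54 m = 9540 mm.
Thin-lens field width W = w·(dₒ − f)/f = 6.17 × (9540 − 7.53)/7.53 ≈ 7810.802 mm = 7810.802/304.8 ft = 25.626 ft.

25.6 ft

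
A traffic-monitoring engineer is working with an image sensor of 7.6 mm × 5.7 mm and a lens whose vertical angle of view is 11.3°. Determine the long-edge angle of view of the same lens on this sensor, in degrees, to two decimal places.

15.03°

From the vertical AOV: f = 5.7 / (2·tan(5.65°)) = 5.7 / 0.19786 ≈ 28.8077 mm.
Long-edge AOV = 2·arctan(7.6 / (2 × 28.8077)) = 2·arctan(0.13191) ≈ 15.0289°.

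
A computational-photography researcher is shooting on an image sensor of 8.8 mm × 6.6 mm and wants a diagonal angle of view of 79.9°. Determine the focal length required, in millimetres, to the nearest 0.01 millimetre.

6.57 mm

Sensor diagonal = √(8.8² + 6.6²) = √121.0000 ≈ 11.0000 mm.
From α = 2·arctan(d/2f) we get f = d / (2·tan(α/2)).
With d = 11.0000 mm and α/2 = 39.95°, tan(α/2) ≈ 0.83761, so f ≈ 11.0000 / 1.67523 ≈ 6.5663 mm.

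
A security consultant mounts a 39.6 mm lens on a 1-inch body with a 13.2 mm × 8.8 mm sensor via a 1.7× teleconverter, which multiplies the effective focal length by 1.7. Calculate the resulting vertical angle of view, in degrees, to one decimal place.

Effective focal length f = 39.6 × 1.7 = 67.32 mm.
α = 2·arctan(8.8 / (2 × 67.32)) = 2·arctan(0.06536) ≈ 7.4790°.

7.5°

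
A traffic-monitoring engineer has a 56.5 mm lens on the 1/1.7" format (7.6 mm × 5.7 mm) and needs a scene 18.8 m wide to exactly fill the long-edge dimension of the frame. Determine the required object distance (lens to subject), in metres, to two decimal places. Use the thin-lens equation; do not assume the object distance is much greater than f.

W: 18.8 m = 18800 mm.
Magnification m = w/W = dᵢ/dₒ; combined with 1/f = 1/dₒ + 1/dᵢ this gives dₒ = f·(1 + W/w).
dₒ = 56.5 mm × (1 + 18800/7.6) = 56.5 × 2474.6842 ≈ 139819.658 mm = 139.82 m.

139.82 m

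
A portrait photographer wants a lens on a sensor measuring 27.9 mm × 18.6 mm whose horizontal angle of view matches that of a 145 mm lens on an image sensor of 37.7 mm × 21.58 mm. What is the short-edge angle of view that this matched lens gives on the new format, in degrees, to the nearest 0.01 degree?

9.91°

Equal horizontal AOV ⇒ f₂ = f₁ · 27.9/37.7 = 145 × 0.74005 ≈ 107.3077 mm.
Short-edge AOV on the new format = 2·arctan(18.6 / (2 × 107.3077)) = 2·arctan(0.08667) ≈ 9.9065°.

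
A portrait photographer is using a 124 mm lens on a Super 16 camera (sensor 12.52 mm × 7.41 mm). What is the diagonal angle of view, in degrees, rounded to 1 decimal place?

Sensor diagonal = √(12.52² + 7.41²) = √211.6585 ≈ 14.5485 mm.
Angle of view α = 2·arctan(d/2f) with d = 14.5485 mm and f = 124 mm.
d/2f = 0.05866; arctan(0.05866) ≈ 3.3573°, so α ≈ 6.7146°.

6.7°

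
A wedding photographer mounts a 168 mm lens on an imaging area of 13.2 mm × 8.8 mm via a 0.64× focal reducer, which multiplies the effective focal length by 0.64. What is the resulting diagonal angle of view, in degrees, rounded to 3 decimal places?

Effective focal length f = 168 × 0.64 = 107.52 mm.
Sensor diagonal = √(13.2² + 8.8²) = √251.6800 ≈ 15.8644 mm.
α = 2·arctan(15.864 / (2 × 107.52)) = 2·arctan(0.07377) ≈ 8.4386°.

8.439°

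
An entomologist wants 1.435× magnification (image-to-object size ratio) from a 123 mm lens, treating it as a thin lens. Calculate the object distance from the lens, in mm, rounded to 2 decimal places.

With m = dᵢ/dₒ and 1/f = 1/dₒ + 1/dᵢ, substituting dᵢ = m·dₒ gives 1/f = (1 + 1/m)/dₒ, hence dₒ = f·(1 + 1/m).
dₒ = 123 × (1 + 1/1.435) = 123 × 1.69686 ≈ 208.714 mm.

208.71 mm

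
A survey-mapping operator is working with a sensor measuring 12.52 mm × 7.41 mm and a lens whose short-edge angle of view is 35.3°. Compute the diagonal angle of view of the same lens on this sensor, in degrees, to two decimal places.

63.99°

From the short-edge AOV: f = 7.41 / (2·tan(17.65°)) = 7.41 / 0.63636 ≈ 11.6444 mm.
Sensor diagonal = √(12.52² + 7.41²) = √211.6585 ≈ 14.5485 mm.
Diagonal AOV = 2·arctan(14.5485 / (2 × 11.6444)) = 2·arctan(0.62470) ≈ 63.9861°.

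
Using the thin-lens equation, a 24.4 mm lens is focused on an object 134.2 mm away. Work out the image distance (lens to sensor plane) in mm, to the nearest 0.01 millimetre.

29.82 mm

1/dᵢ = 1/f − 1/dₒ = 1/24.4 − 1/134.2 = 0.0335320 mm⁻¹.
dᵢ = 1/0.0335320 ≈ 29.8222 mm.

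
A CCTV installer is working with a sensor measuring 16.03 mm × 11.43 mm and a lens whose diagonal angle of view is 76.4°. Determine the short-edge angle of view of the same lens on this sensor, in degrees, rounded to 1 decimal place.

49.1°

Sensor diagonal = √(16.03² + 11.43²) = √387.6058 ≈ 19.6877 mm.
From the diagonal AOV: f = 19.6877 / (2·tan(38.2°)) = 19.6877 / 1.57384 ≈ 12.5093 mm.
Short-edge AOV = 2·arctan(11.43 / (2 × 12.5093)) = 2·arctan(0.45686) ≈ 49.1075°.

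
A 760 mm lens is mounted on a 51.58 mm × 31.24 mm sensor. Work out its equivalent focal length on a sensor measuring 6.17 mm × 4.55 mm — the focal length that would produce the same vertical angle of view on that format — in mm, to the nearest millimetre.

Equal angle of view means equal height/f ratio, so f₂ = f₁ · (height₂/height₁) = 760 × 4.55/31.24.
f₂ = 760 × 0.14565 ≈ 110.691 mm.

111 mm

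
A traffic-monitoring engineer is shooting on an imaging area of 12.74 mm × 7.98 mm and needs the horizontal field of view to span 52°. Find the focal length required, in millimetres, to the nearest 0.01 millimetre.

From α = 2·arctan(w/2f) we get f = w / (2·tan(α/2)).
With w = 12.74 mm and α/2 = 26°, tan(α/2) ≈ 0.48773, so f ≈ 12.74 / 0.97547 ≈ 13.0604 mm.

13.06 mm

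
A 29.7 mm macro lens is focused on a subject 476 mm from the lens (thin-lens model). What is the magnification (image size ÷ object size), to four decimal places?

0.0665×

Thin lens: 1/f = 1/dₒ + 1/dᵢ → 1/dᵢ = 1/29.7 − 1/476 = 0.0315692 mm⁻¹, so dᵢ ≈ 31.6765 mm.
Magnification m = dᵢ/dₒ = 31.6765/476 ≈ 0.06655.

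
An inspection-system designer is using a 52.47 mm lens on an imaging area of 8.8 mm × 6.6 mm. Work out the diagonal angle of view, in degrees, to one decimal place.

12.0°

Sensor diagonal = √(8.8² + 6.6²) = √121.0000 ≈ 11.0000 mm.
Angle of view α = 2·arctan(d/2f) with d = 11.0000 mm and f = 52.47 mm.
d/2f = 0.10482; arctan(0.10482) ≈ 5.9840°, so α ≈ 11.9680°.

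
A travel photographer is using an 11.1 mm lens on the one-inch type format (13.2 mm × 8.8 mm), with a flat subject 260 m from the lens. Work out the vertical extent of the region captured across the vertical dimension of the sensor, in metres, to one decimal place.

dₒ: 260 m = 260000 mm.
Similar triangles through the lens centre give W/dₒ = h/dᵢ; with 1/f = 1/dₒ + 1/dᵢ this gives W = h·(dₒ − f)/f.
W = 8.8 mm × (260000 − 11.1) / 11.1 = 8.8 × 23422.4234 ≈ 206117.326 mm = 206.117 m.

206.1 m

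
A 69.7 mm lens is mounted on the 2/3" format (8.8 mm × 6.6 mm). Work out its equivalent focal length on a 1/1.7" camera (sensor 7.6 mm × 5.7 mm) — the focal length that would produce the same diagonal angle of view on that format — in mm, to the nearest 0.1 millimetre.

60.2 mm

Sensor diagonal = √(8.8² + 6.6²) = √121.0000 ≈ 11.0000 mm.
Sensor diagonal = √(7.6² + 5.7²) = √90.2500 ≈ 9.5000 mm.
Equal angle of view means equal diagonal/f ratio, so f₂ = f₁ · (diagonal₂/diagonal₁) = 69.7 × 9.5000/11.0000.
f₂ = 69.7 × 0.86364 ≈ 60.195 mm.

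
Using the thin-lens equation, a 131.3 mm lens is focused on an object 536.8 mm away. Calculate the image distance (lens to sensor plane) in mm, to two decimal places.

1/dᵢ = 1/f − 1/dₒ = 1/131.3 − 1/536.8 = 0.0057533 mm⁻¹.
dᵢ = 1/0.0057533 ≈ 173.8146 mm.

173.81 mm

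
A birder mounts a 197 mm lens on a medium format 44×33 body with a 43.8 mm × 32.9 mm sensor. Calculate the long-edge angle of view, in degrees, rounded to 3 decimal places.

Angle of view α = 2·arctan(w/2f) with w = 43.8 mm and f = 197 mm.
w/2f = 0.11117; arctan(0.11117) ≈ 6.3434°, so α ≈ 12.6868°.

12.687°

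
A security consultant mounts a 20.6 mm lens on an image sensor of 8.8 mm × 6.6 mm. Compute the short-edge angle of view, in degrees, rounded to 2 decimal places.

18.20°

Angle of view α = 2·arctan(h/2f) with h = 6.6 mm and f = 20.6 mm.
h/2f = 0.16019; arctan(0.16019) ≈ 9.1011°, so α ≈ 18.2022°.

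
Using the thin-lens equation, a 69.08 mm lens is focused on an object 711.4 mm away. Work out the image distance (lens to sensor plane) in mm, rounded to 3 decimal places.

76.509 mm

1/dᵢ = 1/f − 1/dₒ = 1/69.08 − 1/711.4 = 0.0130703 mm⁻¹.
dᵢ = 1/0.0130703 ≈ 76.5094 mm.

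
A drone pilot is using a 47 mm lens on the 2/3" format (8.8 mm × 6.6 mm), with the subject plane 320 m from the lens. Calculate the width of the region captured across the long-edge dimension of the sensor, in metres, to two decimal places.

dₒ: 320 m = 320000 mm.
Similar triangles through the lens centre give W/dₒ = w/dᵢ; with 1/f = 1/dₒ + 1/dᵢ this gives W = w·(dₒ − f)/f.
W = 8.8 mm × (320000 − 47) / 47 = 8.8 × 6807.5106 ≈ 59906.094 mm = 59.9061 m.

59.91 m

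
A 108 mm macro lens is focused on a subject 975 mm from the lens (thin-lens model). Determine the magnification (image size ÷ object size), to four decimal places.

Thin lens: 1/f = 1/dₒ + 1/dᵢ → 1/dᵢ = 1/108 − 1/975 = 0.0082336 mm⁻¹, so dᵢ ≈ 121.4533 mm.
Magnification m = dᵢ/dₒ = 121.4533/975 ≈ 0.12457.

0.1246×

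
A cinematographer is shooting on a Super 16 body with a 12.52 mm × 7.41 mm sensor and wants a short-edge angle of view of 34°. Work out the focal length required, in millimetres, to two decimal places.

12.12 mm

From α = 2·arctan(h/2f) we get f = h / (2·tan(α/2)).
With h = 7.41 mm and α/2 = 17°, tan(α/2) ≈ 0.30573, so f ≈ 7.41 / 0.61146 ≈ 12.1185 mm.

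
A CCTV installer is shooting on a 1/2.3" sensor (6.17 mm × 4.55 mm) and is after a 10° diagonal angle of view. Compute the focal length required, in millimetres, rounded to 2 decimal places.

Sensor diagonal = √(6.17² + 4.55²) = √58.7714 ≈ 7.6663 mm.
From α = 2·arctan(d/2f) we get f = d / (2·tan(α/2)).
With d = 7.6663 mm and α/2 = 5°, tan(α/2) ≈ 0.08749, so f ≈ 7.6663 / 0.17498 ≈ 43.8128 mm.

43.81 mm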